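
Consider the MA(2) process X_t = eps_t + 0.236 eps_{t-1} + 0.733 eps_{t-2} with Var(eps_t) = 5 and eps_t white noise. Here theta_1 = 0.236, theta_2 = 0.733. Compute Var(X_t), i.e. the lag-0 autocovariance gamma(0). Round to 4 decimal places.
\gamma(0) = 7.9649

For an MA(q) process X_t = eps_t + sum_i theta_i eps_{t-i} with
Var(eps_t) = sigma^2, the variance is
  gamma(0) = sigma^2 * (1 + sum_i theta_i^2).
  sum_i theta_i^2 = (0.236)^2 + (0.733)^2 = 0.055696 + 0.537289 = 0.592985.
  gamma(0) = 5 * (1 + 0.592985) = 5 * 1.592985 = 7.964925, which rounds to 7.9649.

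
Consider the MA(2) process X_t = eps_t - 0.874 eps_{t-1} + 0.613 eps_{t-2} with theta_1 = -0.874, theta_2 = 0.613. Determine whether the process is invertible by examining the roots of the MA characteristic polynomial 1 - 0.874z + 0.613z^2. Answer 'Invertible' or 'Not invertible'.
\text{Invertible}

The MA(q) characteristic polynomial is P(z) = 1 - 0.874z + 0.613z^2.
Invertibility requires all roots to lie outside the unit circle, i.e. |z| > 1 for every root.
Set 1 + (-0.874) z + (0.613) z^2 = 0, i.e. a z^2 + b z + c = 0 with a = 0.613, b = -0.874, c = 1.
Discriminant D = b^2 - 4ac = (-0.874)^2 - 4*(0.613)*1 = 0.763876 - (2.452) = -1.688124.
D < 0, so the roots are the complex-conjugate pair z = (-b +/- i sqrt(-D)) / (2a) = 0.7129 +/- 1.0598i.
For a conjugate pair |z|^2 = z * conj(z) = (product of roots) = c/a = 1/(0.613) = 1.631321, so |z| = sqrt(1.631321) = 1.2772 for both roots.
Moduli of all roots: 1.2772, 1.2772.
All moduli strictly greater than 1? Yes.
Verdict: Invertible.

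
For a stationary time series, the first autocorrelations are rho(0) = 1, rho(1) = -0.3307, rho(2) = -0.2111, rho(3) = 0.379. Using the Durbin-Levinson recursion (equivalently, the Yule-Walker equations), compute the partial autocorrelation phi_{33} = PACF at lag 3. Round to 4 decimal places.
\phi_{33} = 0.2129

The PACF at lag k is phi_{kk}, the last component of the solution
to the Yule-Walker system G_k phi = r_k where
  (G_k)_{ij} = rho(|i - j|), (r_k)_i = rho(i), i,j = 1..k.
Equivalently, Durbin-Levinson gives phi_{kk} iteratively:
  phi_{11} = rho(1)
  phi_{kk} = [rho(k) - sum_{j=1..k-1} phi_{k-1,j} rho(k-j)]
            / [1 - sum_{j=1..k-1} phi_{k-1,j} rho(j)],
  phi_{k,j} = phi_{k-1,j} - phi_{kk} phi_{k-1,k-j},  j = 1..k-1.
Step k = 1:
  phi_11 = rho(1) = -0.3307.
Step k = 2:
  phi_22 = [rho(2) - phi_11 rho(1)] / [1 - phi_11 rho(1)] = [-0.2111 - (-0.3307)(-0.3307)] / [1 - (-0.3307)(-0.3307)]
         = -0.32046249 / 0.89063751 = -0.359812.
  Update: phi_21 = phi_11 - phi_22 phi_11 = -0.3307 - (-0.359812)(-0.3307) = -0.44969.
Step k = 3:
  phi_33 = [rho(3) - phi_21 rho(2) - phi_22 rho(1)] / [1 - phi_21 rho(1) - phi_22 rho(2)]
    numerator   = 0.379 - (-0.44969)(-0.2111) - (-0.359812)(-0.3307) = 0.16508046
    denominator = 1 - (-0.44969)(-0.3307) - (-0.359812)(-0.2111) = 0.77533111
  phi_33 = 0.16508046 / 0.77533111 = 0.2129.
Therefore phi_{33} = 0.2129.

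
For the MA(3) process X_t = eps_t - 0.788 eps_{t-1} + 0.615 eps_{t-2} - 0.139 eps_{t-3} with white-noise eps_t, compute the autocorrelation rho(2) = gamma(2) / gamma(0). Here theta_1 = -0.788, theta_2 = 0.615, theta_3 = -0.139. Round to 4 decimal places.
\rho(2) = 0.3589

For an MA(q) process with theta_0 = 1, the autocovariance is
  gamma(k) = sigma^2 * sum_{i=0..q-k} theta_i * theta_{i+k},
and rho(k) = gamma(k) / gamma(0). Sigma^2 cancels.
  numerator   = (1)*(0.615) + (-0.788)*(-0.139) = 0.724532.
  denominator = (1)^2 + (-0.788)^2 + (0.615)^2 + (-0.139)^2 = 2.01849.
  rho(2) = 0.724532 / 2.01849 = 0.3589.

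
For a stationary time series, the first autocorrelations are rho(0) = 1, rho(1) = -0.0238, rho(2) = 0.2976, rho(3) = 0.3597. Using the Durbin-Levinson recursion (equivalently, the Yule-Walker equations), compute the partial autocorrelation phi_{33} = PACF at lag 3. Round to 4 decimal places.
\phi_{33} = 0.4080

The PACF at lag k is phi_{kk}, the last component of the solution
to the Yule-Walker system G_k phi = r_k where
  (G_k)_{ij} = rho(|i - j|), (r_k)_i = rho(i), i,j = 1..k.
Equivalently, Durbin-Levinson gives phi_{kk} iteratively:
  phi_{11} = rho(1)
  phi_{kk} = [rho(k) - sum_{j=1..k-1} phi_{k-1,j} rho(k-j)]
            / [1 - sum_{j=1..k-1} phi_{k-1,j} rho(j)],
  phi_{k,j} = phi_{k-1,j} - phi_{kk} phi_{k-1,k-j},  j = 1..k-1.
Step k = 1:
  phi_11 = rho(1) = -0.0238.
Step k = 2:
  phi_22 = [rho(2) - phi_11 rho(1)] / [1 - phi_11 rho(1)] = [0.2976 - (-0.0238)(-0.0238)] / [1 - (-0.0238)(-0.0238)]
         = 0.29703356 / 0.99943356 = 0.297202.
  Update: phi_21 = phi_11 - phi_22 phi_11 = -0.0238 - (0.297202)(-0.0238) = -0.016727.
Step k = 3:
  phi_33 = [rho(3) - phi_21 rho(2) - phi_22 rho(1)] / [1 - phi_21 rho(1) - phi_22 rho(2)]
    numerator   = 0.3597 - (-0.016727)(0.2976) - (0.297202)(-0.0238) = 0.37175124
    denominator = 1 - (-0.016727)(-0.0238) - (0.297202)(0.2976) = 0.91115462
  phi_33 = 0.37175124 / 0.91115462 = 0.408.
Therefore phi_{33} = 0.4080.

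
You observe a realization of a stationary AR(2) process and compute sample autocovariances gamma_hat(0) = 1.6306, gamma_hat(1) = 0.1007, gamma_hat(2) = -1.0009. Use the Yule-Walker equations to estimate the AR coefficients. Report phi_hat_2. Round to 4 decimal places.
\hat\phi_{2} = -0.6200

The Yule-Walker equations for an AR(p) process read, in matrix form,
  Gamma_p phi = r_p,   with   (Gamma_p)_{ij} = gamma(|i - j|),
                       (r_p)_i = gamma(i),   i,j = 1..p.
Substitute the sample gammas (Toeplitz matrix and right-hand side of size 2):
  Gamma_p = [[1.6306, 0.1007], [0.1007, 1.6306]]
  r_p     = [0.1007, -1.0009]
Written out:
  1.6306 phi_1 + 0.1007 phi_2 = 0.1007
  0.1007 phi_1 + 1.6306 phi_2 = -1.0009
Solve by Cramer's rule:
  det = gamma(0)^2 - gamma(1)^2 = (1.6306)^2 - (0.1007)^2 = 2.65885636 - 0.01014049 = 2.64871587
  phi_hat_1 = [gamma(1) gamma(0) - gamma(1) gamma(2)] / det = [(0.1007)(1.6306) - (0.1007)(-1.0009)] / 2.64871587 = 0.26499205 / 2.64871587 = 0.1
  phi_hat_2 = [gamma(0) gamma(2) - gamma(1)^2] / det = [(1.6306)(-1.0009) - (0.1007)^2] / 2.64871587 = -1.64220803 / 2.64871587 = -0.62
So phi_hat = [0.1000, -0.6200].
Therefore phi_hat_2 = -0.6200.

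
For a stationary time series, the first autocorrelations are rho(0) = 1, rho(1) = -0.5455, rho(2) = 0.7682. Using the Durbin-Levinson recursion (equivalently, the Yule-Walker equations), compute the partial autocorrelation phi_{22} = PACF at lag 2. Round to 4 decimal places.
\phi_{22} = 0.6700

The PACF at lag k is phi_{kk}, the last component of the solution
to the Yule-Walker system G_k phi = r_k where
  (G_k)_{ij} = rho(|i - j|), (r_k)_i = rho(i), i,j = 1..k.
Equivalently, Durbin-Levinson gives phi_{kk} iteratively:
  phi_{11} = rho(1)
  phi_{kk} = [rho(k) - sum_{j=1..k-1} phi_{k-1,j} rho(k-j)]
            / [1 - sum_{j=1..k-1} phi_{k-1,j} rho(j)],
  phi_{k,j} = phi_{k-1,j} - phi_{kk} phi_{k-1,k-j},  j = 1..k-1.
Step k = 1:
  phi_11 = rho(1) = -0.5455.
Step k = 2:
  phi_22 = [rho(2) - phi_11 rho(1)] / [1 - phi_11 rho(1)] = [0.7682 - (-0.5455)(-0.5455)] / [1 - (-0.5455)(-0.5455)]
         = 0.47062975 / 0.70242975 = 0.67.
Therefore phi_{22} = 0.6700.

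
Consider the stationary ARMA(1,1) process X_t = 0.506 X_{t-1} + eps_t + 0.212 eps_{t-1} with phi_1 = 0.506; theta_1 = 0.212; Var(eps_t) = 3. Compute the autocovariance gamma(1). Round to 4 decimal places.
\gamma(1) = 3.2059

Multiply the model equation by X_{t-k} and take expectations. With theta_0 = psi_0 = 1 and psi_j the MA(infinity) weights, this gives
  gamma(k) - sum_i phi_i gamma(k-i) = c_k,
  c_k = sigma^2 * sum_{j=k..q} theta_j psi_{j-k}   (c_k = 0 for k > q),
using gamma(-m) = gamma(m).
psi-weights needed (psi_j = theta_j + sum_i phi_i psi_{j-i}):
  psi_1 = theta_1 + phi_1 = 0.212 + (0.506) = 0.718
Right-hand sides:
  c_0 = sigma^2 (1 + theta_1 psi_1) = 3 * (1 + (0.212)(0.718)) = 3 * 1.152216 = 3.456648
  c_1 = sigma^2 theta_1 = 3 * (0.212) = 0.636
  c_2 = 0
Equations for k = 0 and k = 1 (AR order 1):
  gamma(0) = phi_1 gamma(1) + c_0
  gamma(1) = phi_1 gamma(0) + c_1
Substituting the second into the first: gamma(0) (1 - phi_1^2) = c_0 + phi_1 c_1, so
  gamma(0) = (c_0 + phi_1 c_1) / (1 - phi_1^2) = (3.456648 + (0.506)(0.636)) / (1 - (0.506)^2) = 3.778464 / 0.743964 = 5.078826.
  gamma(1) = phi_1 gamma(0) + c_1 = (0.506)(5.078826) + (0.636) = 3.205886.
Therefore gamma(1) = 3.2059 (to 4 decimal places).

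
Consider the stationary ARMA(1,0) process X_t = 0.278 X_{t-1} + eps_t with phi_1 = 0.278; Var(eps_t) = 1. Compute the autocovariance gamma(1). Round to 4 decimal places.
\gamma(1) = 0.3013

Multiply the model equation by X_{t-k} and take expectations. With theta_0 = psi_0 = 1 and psi_j the MA(infinity) weights, this gives
  gamma(k) - sum_i phi_i gamma(k-i) = c_k,
  c_k = sigma^2 * sum_{j=k..q} theta_j psi_{j-k}   (c_k = 0 for k > q),
using gamma(-m) = gamma(m).
Pure AR (q = 0): c_0 = sigma^2 = 1, c_k = 0 for k >= 1.
Equations for k = 0 and k = 1 (AR order 1):
  gamma(0) = phi_1 gamma(1) + c_0
  gamma(1) = phi_1 gamma(0) + c_1
Substituting the second into the first: gamma(0) (1 - phi_1^2) = c_0 + phi_1 c_1, so
  gamma(0) = c_0 / (1 - phi_1^2) = 1 / (1 - (0.278)^2) = 1 / 0.922716 = 1.083757.
  gamma(1) = phi_1 gamma(0) = (0.278)(1.083757) = 0.301284.
Therefore gamma(1) = 0.3013 (to 4 decimal places).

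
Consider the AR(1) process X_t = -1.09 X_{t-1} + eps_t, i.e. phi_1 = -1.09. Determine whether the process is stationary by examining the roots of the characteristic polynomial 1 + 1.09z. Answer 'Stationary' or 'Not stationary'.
\text{Not stationary}

The AR(p) characteristic polynomial is P(z) = 1 + 1.09z.
Stationarity requires all roots to lie outside the unit circle, i.e. |z| > 1 for every root.
This is linear in z: 1 + (1.09) z = 0  =>  z = -1/(1.09) = -0.917431,  |z| = 0.917431.
Moduli of all roots: 0.9174.
All moduli strictly greater than 1? No.
Verdict: Not stationary.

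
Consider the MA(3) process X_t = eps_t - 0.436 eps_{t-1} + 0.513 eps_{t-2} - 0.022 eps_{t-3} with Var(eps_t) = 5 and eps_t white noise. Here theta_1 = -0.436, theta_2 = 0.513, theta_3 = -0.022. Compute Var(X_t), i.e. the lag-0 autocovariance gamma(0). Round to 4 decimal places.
\gamma(0) = 7.2687

For an MA(q) process X_t = eps_t + sum_i theta_i eps_{t-i} with
Var(eps_t) = sigma^2, the variance is
  gamma(0) = sigma^2 * (1 + sum_i theta_i^2).
  sum_i theta_i^2 = (-0.436)^2 + (0.513)^2 + (-0.022)^2 = 0.190096 + 0.263169 + 0.000484 = 0.453749.
  gamma(0) = 5 * (1 + 0.453749) = 5 * 1.453749 = 7.268745, which rounds to 7.2687.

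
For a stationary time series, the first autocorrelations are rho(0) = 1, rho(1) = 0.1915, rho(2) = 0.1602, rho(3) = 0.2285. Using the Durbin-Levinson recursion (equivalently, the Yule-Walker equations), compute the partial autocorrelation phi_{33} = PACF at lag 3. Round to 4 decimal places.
\phi_{33} = 0.1870

The PACF at lag k is phi_{kk}, the last component of the solution
to the Yule-Walker system G_k phi = r_k where
  (G_k)_{ij} = rho(|i - j|), (r_k)_i = rho(i), i,j = 1..k.
Equivalently, Durbin-Levinson gives phi_{kk} iteratively:
  phi_{11} = rho(1)
  phi_{kk} = [rho(k) - sum_{j=1..k-1} phi_{k-1,j} rho(k-j)]
            / [1 - sum_{j=1..k-1} phi_{k-1,j} rho(j)],
  phi_{k,j} = phi_{k-1,j} - phi_{kk} phi_{k-1,k-j},  j = 1..k-1.
Step k = 1:
  phi_11 = rho(1) = 0.1915.
Step k = 2:
  phi_22 = [rho(2) - phi_11 rho(1)] / [1 - phi_11 rho(1)] = [0.1602 - (0.1915)(0.1915)] / [1 - (0.1915)(0.1915)]
         = 0.12352775 / 0.96332775 = 0.12823.
  Update: phi_21 = phi_11 - phi_22 phi_11 = 0.1915 - (0.12823)(0.1915) = 0.166944.
Step k = 3:
  phi_33 = [rho(3) - phi_21 rho(2) - phi_22 rho(1)] / [1 - phi_21 rho(1) - phi_22 rho(2)]
    numerator   = 0.2285 - (0.166944)(0.1602) - (0.12823)(0.1915) = 0.17719949
    denominator = 1 - (0.166944)(0.1915) - (0.12823)(0.1602) = 0.94748776
  phi_33 = 0.17719949 / 0.94748776 = 0.187.
Therefore phi_{33} = 0.1870.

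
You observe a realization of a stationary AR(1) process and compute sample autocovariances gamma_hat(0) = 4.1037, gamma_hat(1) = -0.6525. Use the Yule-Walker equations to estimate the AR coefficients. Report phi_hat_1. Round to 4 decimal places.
\hat\phi_{1} = -0.1590

The Yule-Walker equations for an AR(p) process read, in matrix form,
  Gamma_p phi = r_p,   with   (Gamma_p)_{ij} = gamma(|i - j|),
                       (r_p)_i = gamma(i),   i,j = 1..p.
Substitute the sample gammas (Toeplitz matrix and right-hand side of size 1):
  Gamma_p = [[4.1037]]
  r_p     = [-0.6525]
With p = 1 this is the single equation gamma(0) phi_1 = gamma(1):
  phi_hat_1 = gamma(1) / gamma(0) = -0.6525 / 4.1037 = -0.1590.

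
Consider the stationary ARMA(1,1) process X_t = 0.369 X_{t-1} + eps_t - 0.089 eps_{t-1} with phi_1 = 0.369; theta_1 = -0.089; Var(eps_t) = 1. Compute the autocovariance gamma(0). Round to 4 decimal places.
\gamma(0) = 1.0908

Multiply the model equation by X_{t-k} and take expectations. With theta_0 = psi_0 = 1 and psi_j the MA(infinity) weights, this gives
  gamma(k) - sum_i phi_i gamma(k-i) = c_k,
  c_k = sigma^2 * sum_{j=k..q} theta_j psi_{j-k}   (c_k = 0 for k > q),
using gamma(-m) = gamma(m).
psi-weights needed (psi_j = theta_j + sum_i phi_i psi_{j-i}):
  psi_1 = theta_1 + phi_1 = -0.089 + (0.369) = 0.28
Right-hand sides:
  c_0 = sigma^2 (1 + theta_1 psi_1) = 1 * (1 + (-0.089)(0.28)) = 1 * 0.97508 = 0.97508
  c_1 = sigma^2 theta_1 = 1 * (-0.089) = -0.089
  c_2 = 0
Equations for k = 0 and k = 1 (AR order 1):
  gamma(0) = phi_1 gamma(1) + c_0
  gamma(1) = phi_1 gamma(0) + c_1
Substituting the second into the first: gamma(0) (1 - phi_1^2) = c_0 + phi_1 c_1, so
  gamma(0) = (c_0 + phi_1 c_1) / (1 - phi_1^2) = (0.97508 + (0.369)(-0.089)) / (1 - (0.369)^2) = 0.942239 / 0.863839 = 1.090758.
Therefore gamma(0) = 1.0908 (to 4 decimal places).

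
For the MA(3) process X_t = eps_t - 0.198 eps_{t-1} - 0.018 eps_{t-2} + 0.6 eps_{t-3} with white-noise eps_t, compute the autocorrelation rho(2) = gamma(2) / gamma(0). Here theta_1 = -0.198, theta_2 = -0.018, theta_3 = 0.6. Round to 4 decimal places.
\rho(2) = -0.0977

For an MA(q) process with theta_0 = 1, the autocovariance is
  gamma(k) = sigma^2 * sum_{i=0..q-k} theta_i * theta_{i+k},
and rho(k) = gamma(k) / gamma(0). Sigma^2 cancels.
  numerator   = (1)*(-0.018) + (-0.198)*(0.6) = -0.1368.
  denominator = (1)^2 + (-0.198)^2 + (-0.018)^2 + (0.6)^2 = 1.399528.
  rho(2) = -0.1368 / 1.399528 = -0.0977.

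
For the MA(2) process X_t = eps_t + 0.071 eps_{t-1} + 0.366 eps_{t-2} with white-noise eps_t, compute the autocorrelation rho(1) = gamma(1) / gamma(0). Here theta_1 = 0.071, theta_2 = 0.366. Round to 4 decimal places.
\rho(1) = 0.0852

For an MA(q) process with theta_0 = 1, the autocovariance is
  gamma(k) = sigma^2 * sum_{i=0..q-k} theta_i * theta_{i+k},
and rho(k) = gamma(k) / gamma(0). Sigma^2 cancels.
  numerator   = (1)*(0.071) + (0.071)*(0.366) = 0.096986.
  denominator = (1)^2 + (0.071)^2 + (0.366)^2 = 1.138997.
  rho(1) = 0.096986 / 1.138997 = 0.0852.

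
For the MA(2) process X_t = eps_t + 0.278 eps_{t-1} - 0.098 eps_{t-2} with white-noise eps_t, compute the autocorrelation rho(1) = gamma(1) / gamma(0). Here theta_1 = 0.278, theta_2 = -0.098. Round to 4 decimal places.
\rho(1) = 0.2307

For an MA(q) process with theta_0 = 1, the autocovariance is
  gamma(k) = sigma^2 * sum_{i=0..q-k} theta_i * theta_{i+k},
and rho(k) = gamma(k) / gamma(0). Sigma^2 cancels.
  numerator   = (1)*(0.278) + (0.278)*(-0.098) = 0.250756.
  denominator = (1)^2 + (0.278)^2 + (-0.098)^2 = 1.086888.
  rho(1) = 0.250756 / 1.086888 = 0.2307.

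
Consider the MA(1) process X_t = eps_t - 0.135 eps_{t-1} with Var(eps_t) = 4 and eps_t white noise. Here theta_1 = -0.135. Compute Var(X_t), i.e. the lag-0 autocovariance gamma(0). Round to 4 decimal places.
\gamma(0) = 4.0729

For an MA(q) process X_t = eps_t + sum_i theta_i eps_{t-i} with
Var(eps_t) = sigma^2, the variance is
  gamma(0) = sigma^2 * (1 + sum_i theta_i^2).
  sum_i theta_i^2 = (-0.135)^2 = 0.018225.
  gamma(0) = 4 * (1 + 0.018225) = 4 * 1.018225 = 4.0729.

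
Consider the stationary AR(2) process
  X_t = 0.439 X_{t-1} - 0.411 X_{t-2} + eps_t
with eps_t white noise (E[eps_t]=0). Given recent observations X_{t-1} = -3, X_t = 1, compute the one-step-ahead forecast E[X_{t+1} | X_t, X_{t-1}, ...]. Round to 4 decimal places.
E[X_{t+1} \mid \mathcal F_t] = 1.6720

For an AR(p) model X_t = c + sum_i phi_i X_{t-i} + eps_t, the
one-step-ahead conditional mean is
  E[X_{t+1} | X_t, ...] = c + sum_i phi_i X_{t+1-i}.
Substitute known values:
  E[X_{t+1} | ...] = (0.439) * (1) + (-0.411) * (-3)
                   = 1.6720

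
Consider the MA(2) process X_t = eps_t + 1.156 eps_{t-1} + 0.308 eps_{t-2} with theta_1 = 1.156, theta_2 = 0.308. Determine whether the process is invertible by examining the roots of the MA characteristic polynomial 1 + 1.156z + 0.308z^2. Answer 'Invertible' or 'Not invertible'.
\text{Invertible}

The MA(q) characteristic polynomial is P(z) = 1 + 1.156z + 0.308z^2.
Invertibility requires all roots to lie outside the unit circle, i.e. |z| > 1 for every root.
Set 1 + (1.156) z + (0.308) z^2 = 0, i.e. a z^2 + b z + c = 0 with a = 0.308, b = 1.156, c = 1.
Discriminant D = b^2 - 4ac = (1.156)^2 - 4*(0.308)*1 = 1.336336 - (1.232) = 0.104336.
D >= 0, so the roots are real: z = (-b +/- sqrt(D)) / (2a) = (-1.156 +/- 0.323011) / (0.616).
  z_1 = (-1.156 + 0.323011) / (0.616) = -1.3523,   |z_1| = 1.3523.
  z_2 = (-1.156 - 0.323011) / (0.616) = -2.401,   |z_2| = 2.401.
Moduli of all roots: 1.3523, 2.4010.
All moduli strictly greater than 1? Yes.
Verdict: Invertible.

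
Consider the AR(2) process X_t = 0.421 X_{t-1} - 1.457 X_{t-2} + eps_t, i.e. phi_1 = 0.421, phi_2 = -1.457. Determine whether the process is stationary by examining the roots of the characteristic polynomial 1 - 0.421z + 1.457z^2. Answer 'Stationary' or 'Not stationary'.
\text{Not stationary}

The AR(p) characteristic polynomial is P(z) = 1 - 0.421z + 1.457z^2.
Stationarity requires all roots to lie outside the unit circle, i.e. |z| > 1 for every root.
Set 1 + (-0.421) z + (1.457) z^2 = 0, i.e. a z^2 + b z + c = 0 with a = 1.457, b = -0.421, c = 1.
Discriminant D = b^2 - 4ac = (-0.421)^2 - 4*(1.457)*1 = 0.177241 - (5.828) = -5.650759.
D < 0, so the roots are the complex-conjugate pair z = (-b +/- i sqrt(-D)) / (2a) = 0.1445 +/- 0.8158i.
For a conjugate pair |z|^2 = z * conj(z) = (product of roots) = c/a = 1/(1.457) = 0.686342, so |z| = sqrt(0.686342) = 0.8285 for both roots.
Moduli of all roots: 0.8285, 0.8285.
All moduli strictly greater than 1? No.
Verdict: Not stationary.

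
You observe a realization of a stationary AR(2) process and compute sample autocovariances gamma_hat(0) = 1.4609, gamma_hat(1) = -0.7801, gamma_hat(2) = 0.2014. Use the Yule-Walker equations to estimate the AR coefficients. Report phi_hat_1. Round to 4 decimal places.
\hat\phi_{1} = -0.6440

The Yule-Walker equations for an AR(p) process read, in matrix form,
  Gamma_p phi = r_p,   with   (Gamma_p)_{ij} = gamma(|i - j|),
                       (r_p)_i = gamma(i),   i,j = 1..p.
Substitute the sample gammas (Toeplitz matrix and right-hand side of size 2):
  Gamma_p = [[1.4609, -0.7801], [-0.7801, 1.4609]]
  r_p     = [-0.7801, 0.2014]
Written out:
  1.4609 phi_1 - 0.7801 phi_2 = -0.7801
  -0.7801 phi_1 + 1.4609 phi_2 = 0.2014
Solve by Cramer's rule:
  det = gamma(0)^2 - gamma(1)^2 = (1.4609)^2 - (-0.7801)^2 = 2.13422881 - 0.60855601 = 1.5256728
  phi_hat_1 = [gamma(1) gamma(0) - gamma(1) gamma(2)] / det = [(-0.7801)(1.4609) - (-0.7801)(0.2014)] / 1.5256728 = -0.98253595 / 1.5256728 = -0.644
  phi_hat_2 = [gamma(0) gamma(2) - gamma(1)^2] / det = [(1.4609)(0.2014) - (-0.7801)^2] / 1.5256728 = -0.31433075 / 1.5256728 = -0.206
So phi_hat = [-0.6440, -0.2060].
Therefore phi_hat_1 = -0.6440.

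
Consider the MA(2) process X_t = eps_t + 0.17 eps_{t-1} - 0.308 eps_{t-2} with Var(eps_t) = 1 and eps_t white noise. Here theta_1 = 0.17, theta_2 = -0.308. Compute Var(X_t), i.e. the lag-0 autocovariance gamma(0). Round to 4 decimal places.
\gamma(0) = 1.1238

For an MA(q) process X_t = eps_t + sum_i theta_i eps_{t-i} with
Var(eps_t) = sigma^2, the variance is
  gamma(0) = sigma^2 * (1 + sum_i theta_i^2).
  sum_i theta_i^2 = (0.17)^2 + (-0.308)^2 = 0.0289 + 0.094864 = 0.123764.
  gamma(0) = 1 * (1 + 0.123764) = 1 * 1.123764 = 1.123764, which rounds to 1.1238.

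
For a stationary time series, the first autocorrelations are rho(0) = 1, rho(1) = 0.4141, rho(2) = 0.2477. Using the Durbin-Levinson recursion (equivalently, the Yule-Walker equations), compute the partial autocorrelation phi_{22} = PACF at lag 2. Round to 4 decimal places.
\phi_{22} = 0.0920

The PACF at lag k is phi_{kk}, the last component of the solution
to the Yule-Walker system G_k phi = r_k where
  (G_k)_{ij} = rho(|i - j|), (r_k)_i = rho(i), i,j = 1..k.
Equivalently, Durbin-Levinson gives phi_{kk} iteratively:
  phi_{11} = rho(1)
  phi_{kk} = [rho(k) - sum_{j=1..k-1} phi_{k-1,j} rho(k-j)]
            / [1 - sum_{j=1..k-1} phi_{k-1,j} rho(j)],
  phi_{k,j} = phi_{k-1,j} - phi_{kk} phi_{k-1,k-j},  j = 1..k-1.
Step k = 1:
  phi_11 = rho(1) = 0.4141.
Step k = 2:
  phi_22 = [rho(2) - phi_11 rho(1)] / [1 - phi_11 rho(1)] = [0.2477 - (0.4141)(0.4141)] / [1 - (0.4141)(0.4141)]
         = 0.07622119 / 0.82852119 = 0.092.
Therefore phi_{22} = 0.0920.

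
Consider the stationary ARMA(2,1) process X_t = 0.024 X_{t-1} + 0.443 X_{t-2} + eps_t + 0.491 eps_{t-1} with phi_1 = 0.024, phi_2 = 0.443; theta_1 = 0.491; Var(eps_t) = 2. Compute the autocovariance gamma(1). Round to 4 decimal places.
\gamma(1) = 1.9009

Multiply the model equation by X_{t-k} and take expectations. With theta_0 = psi_0 = 1 and psi_j the MA(infinity) weights, this gives
  gamma(k) - sum_i phi_i gamma(k-i) = c_k,
  c_k = sigma^2 * sum_{j=k..q} theta_j psi_{j-k}   (c_k = 0 for k > q),
using gamma(-m) = gamma(m).
psi-weights needed (psi_j = theta_j + sum_i phi_i psi_{j-i}):
  psi_1 = theta_1 + phi_1 = 0.491 + (0.024) = 0.515
Right-hand sides:
  c_0 = sigma^2 (1 + theta_1 psi_1) = 2 * (1 + (0.491)(0.515)) = 2 * 1.252865 = 2.50573
  c_1 = sigma^2 theta_1 = 2 * (0.491) = 0.982
  c_2 = 0
Equations for k = 0, 1, 2 (AR order 2, c_2 = 0):
  (E0) gamma(0) = phi_1 gamma(1) + phi_2 gamma(2) + c_0
  (E1) gamma(1) = phi_1 gamma(0) + phi_2 gamma(1) + c_1
  (E2) gamma(2) = phi_1 gamma(1) + phi_2 gamma(0)
From (E1): gamma(1) = A gamma(0) + B with
  A = phi_1 / (1 - phi_2) = 0.024 / 0.557 = 0.043088,   B = c_1 / (1 - phi_2) = 0.982 / 0.557 = 1.763016.
Insert (E2) into (E0): gamma(0) (1 - phi_2^2) = phi_1 (1 + phi_2) gamma(1) + c_0.
  phi_1 (1 + phi_2) = (0.024)(1.443) = 0.034632,   1 - phi_2^2 = 0.803751.
Replace gamma(1) by A gamma(0) + B and collect gamma(0):
  gamma(0) [0.803751 - (0.034632)(0.043088)] = (0.034632)(1.763016) + 2.50573
  gamma(0) * 0.802259 = 2.566787
  gamma(0) = 2.566787 / 0.802259 = 3.19945.
  gamma(1) = A gamma(0) + B = (0.043088)(3.19945) + (1.763016) = 1.900874.
Therefore gamma(1) = 1.9009 (to 4 decimal places).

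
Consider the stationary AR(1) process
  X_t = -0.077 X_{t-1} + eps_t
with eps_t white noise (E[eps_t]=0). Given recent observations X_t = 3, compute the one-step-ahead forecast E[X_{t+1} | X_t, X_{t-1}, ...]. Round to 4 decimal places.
E[X_{t+1} \mid \mathcal F_t] = -0.2310

For an AR(p) model X_t = c + sum_i phi_i X_{t-i} + eps_t, the
one-step-ahead conditional mean is
  E[X_{t+1} | X_t, ...] = c + sum_i phi_i X_{t+1-i}.
Substitute known values:
  E[X_{t+1} | ...] = (-0.077) * (3)
                   = -0.2310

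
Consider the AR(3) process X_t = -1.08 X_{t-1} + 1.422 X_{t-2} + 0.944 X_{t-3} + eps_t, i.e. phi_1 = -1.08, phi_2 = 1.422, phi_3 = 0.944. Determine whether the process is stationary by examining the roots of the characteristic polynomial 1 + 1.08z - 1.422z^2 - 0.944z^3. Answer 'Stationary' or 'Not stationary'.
\text{Not stationary}

The AR(p) characteristic polynomial is P(z) = 1 + 1.08z - 1.422z^2 - 0.944z^3.
Stationarity requires all roots to lie outside the unit circle, i.e. |z| > 1 for every root.
Degree 3: look for a simple real root z0 first, then factor out (1 - z/z0) and solve the remaining quadratic.
Testing z0 = -0.625: P(-0.625) = 1 + (1.08)(-0.625) + (-1.422)(-0.625)^2 + (-0.944)(-0.625)^3
  = 1 + (-0.675) + (-0.555469) + (0.230469) = 0.  So z_0 = -0.625 is a root, |z_0| = 0.625.
Divide out the factor (1 + 1.6 z) = (1 - z/z0) (since 1/z0 = -1.6):
  P(z) = (1 + 1.6 z)(1 + (-0.52) z + (-0.59) z^2)
  [check: z-coef -0.52 - (-1.6) = 1.08; z^2-coef -0.59 - (-1.6)(-0.52) = -1.422; z^3-coef -(-1.6)(-0.59) = -0.944.]
Remaining roots from the quadratic factor 1 + (-0.52) z + (-0.59) z^2:
  Set 1 + (-0.52) z + (-0.59) z^2 = 0, i.e. a z^2 + b z + c = 0 with a = -0.59, b = -0.52, c = 1.
  Discriminant D = b^2 - 4ac = (-0.52)^2 - 4*(-0.59)*1 = 0.2704 - (-2.36) = 2.6304.
  D >= 0, so the roots are real: z = (-b +/- sqrt(D)) / (2a) = (0.52 +/- 1.621851) / (-1.18).
    z_1 = (0.52 + 1.621851) / (-1.18) = -1.8151,   |z_1| = 1.8151.
    z_2 = (0.52 - 1.621851) / (-1.18) = 0.9338,   |z_2| = 0.9338.
Moduli of all roots: 0.6250, 1.8151, 0.9338.
All moduli strictly greater than 1? No.
Verdict: Not stationary.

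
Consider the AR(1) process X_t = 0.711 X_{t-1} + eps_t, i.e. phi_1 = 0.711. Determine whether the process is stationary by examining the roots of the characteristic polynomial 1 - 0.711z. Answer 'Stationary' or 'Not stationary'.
\text{Stationary}

The AR(p) characteristic polynomial is P(z) = 1 - 0.711z.
Stationarity requires all roots to lie outside the unit circle, i.e. |z| > 1 for every root.
This is linear in z: 1 + (-0.711) z = 0  =>  z = -1/(-0.711) = 1.40647,  |z| = 1.40647.
Moduli of all roots: 1.4065.
All moduli strictly greater than 1? Yes.
Verdict: Stationary.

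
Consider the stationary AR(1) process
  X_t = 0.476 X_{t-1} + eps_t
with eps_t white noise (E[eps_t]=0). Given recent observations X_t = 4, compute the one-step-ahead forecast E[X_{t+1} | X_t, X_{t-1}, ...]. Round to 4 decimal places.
E[X_{t+1} \mid \mathcal F_t] = 1.9040

For an AR(p) model X_t = c + sum_i phi_i X_{t-i} + eps_t, the
one-step-ahead conditional mean is
  E[X_{t+1} | X_t, ...] = c + sum_i phi_i X_{t+1-i}.
Substitute known values:
  E[X_{t+1} | ...] = (0.476) * (4)
                   = 1.9040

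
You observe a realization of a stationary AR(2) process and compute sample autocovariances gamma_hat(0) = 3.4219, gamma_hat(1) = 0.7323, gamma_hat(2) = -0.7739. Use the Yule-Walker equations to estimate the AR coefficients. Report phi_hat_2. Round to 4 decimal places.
\hat\phi_{2} = -0.2850

The Yule-Walker equations for an AR(p) process read, in matrix form,
  Gamma_p phi = r_p,   with   (Gamma_p)_{ij} = gamma(|i - j|),
                       (r_p)_i = gamma(i),   i,j = 1..p.
Substitute the sample gammas (Toeplitz matrix and right-hand side of size 2):
  Gamma_p = [[3.4219, 0.7323], [0.7323, 3.4219]]
  r_p     = [0.7323, -0.7739]
Written out:
  3.4219 phi_1 + 0.7323 phi_2 = 0.7323
  0.7323 phi_1 + 3.4219 phi_2 = -0.7739
Solve by Cramer's rule:
  det = gamma(0)^2 - gamma(1)^2 = (3.4219)^2 - (0.7323)^2 = 11.70939961 - 0.53626329 = 11.17313632
  phi_hat_1 = [gamma(1) gamma(0) - gamma(1) gamma(2)] / det = [(0.7323)(3.4219) - (0.7323)(-0.7739)] / 11.17313632 = 3.07258434 / 11.17313632 = 0.275
  phi_hat_2 = [gamma(0) gamma(2) - gamma(1)^2] / det = [(3.4219)(-0.7739) - (0.7323)^2] / 11.17313632 = -3.1844717 / 11.17313632 = -0.285
So phi_hat = [0.2750, -0.2850].
Therefore phi_hat_2 = -0.2850.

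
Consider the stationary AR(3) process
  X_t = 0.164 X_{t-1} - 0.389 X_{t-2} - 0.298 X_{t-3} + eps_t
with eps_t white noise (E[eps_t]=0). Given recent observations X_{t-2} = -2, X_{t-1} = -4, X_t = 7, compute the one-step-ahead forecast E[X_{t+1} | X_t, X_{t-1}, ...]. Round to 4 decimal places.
E[X_{t+1} \mid \mathcal F_t] = 3.3000

For an AR(p) model X_t = c + sum_i phi_i X_{t-i} + eps_t, the
one-step-ahead conditional mean is
  E[X_{t+1} | X_t, ...] = c + sum_i phi_i X_{t+1-i}.
Substitute known values:
  E[X_{t+1} | ...] = (0.164) * (7) + (-0.389) * (-4) + (-0.298) * (-2)
                   = 3.3000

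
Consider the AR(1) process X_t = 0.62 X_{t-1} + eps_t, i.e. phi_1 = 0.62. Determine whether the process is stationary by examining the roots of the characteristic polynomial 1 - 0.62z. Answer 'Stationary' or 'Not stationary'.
\text{Stationary}

The AR(p) characteristic polynomial is P(z) = 1 - 0.62z.
Stationarity requires all roots to lie outside the unit circle, i.e. |z| > 1 for every root.
This is linear in z: 1 + (-0.62) z = 0  =>  z = -1/(-0.62) = 1.612903,  |z| = 1.612903.
Moduli of all roots: 1.6129.
All moduli strictly greater than 1? Yes.
Verdict: Stationary.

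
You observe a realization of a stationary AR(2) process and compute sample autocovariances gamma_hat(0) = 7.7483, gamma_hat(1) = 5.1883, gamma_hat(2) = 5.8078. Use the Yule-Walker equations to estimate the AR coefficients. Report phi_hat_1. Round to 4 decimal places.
\hat\phi_{1} = 0.3040

The Yule-Walker equations for an AR(p) process read, in matrix form,
  Gamma_p phi = r_p,   with   (Gamma_p)_{ij} = gamma(|i - j|),
                       (r_p)_i = gamma(i),   i,j = 1..p.
Substitute the sample gammas (Toeplitz matrix and right-hand side of size 2):
  Gamma_p = [[7.7483, 5.1883], [5.1883, 7.7483]]
  r_p     = [5.1883, 5.8078]
Written out:
  7.7483 phi_1 + 5.1883 phi_2 = 5.1883
  5.1883 phi_1 + 7.7483 phi_2 = 5.8078
Solve by Cramer's rule:
  det = gamma(0)^2 - gamma(1)^2 = (7.7483)^2 - (5.1883)^2 = 60.03615289 - 26.91845689 = 33.117696
  phi_hat_1 = [gamma(1) gamma(0) - gamma(1) gamma(2)] / det = [(5.1883)(7.7483) - (5.1883)(5.8078)] / 33.117696 = 10.06789615 / 33.117696 = 0.304
  phi_hat_2 = [gamma(0) gamma(2) - gamma(1)^2] / det = [(7.7483)(5.8078) - (5.1883)^2] / 33.117696 = 18.08211985 / 33.117696 = 0.546
So phi_hat = [0.3040, 0.5460].
Therefore phi_hat_1 = 0.3040.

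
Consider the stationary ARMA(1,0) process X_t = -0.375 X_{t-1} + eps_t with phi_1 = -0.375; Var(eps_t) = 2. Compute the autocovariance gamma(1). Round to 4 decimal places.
\gamma(1) = -0.8727

Multiply the model equation by X_{t-k} and take expectations. With theta_0 = psi_0 = 1 and psi_j the MA(infinity) weights, this gives
  gamma(k) - sum_i phi_i gamma(k-i) = c_k,
  c_k = sigma^2 * sum_{j=k..q} theta_j psi_{j-k}   (c_k = 0 for k > q),
using gamma(-m) = gamma(m).
Pure AR (q = 0): c_0 = sigma^2 = 2, c_k = 0 for k >= 1.
Equations for k = 0 and k = 1 (AR order 1):
  gamma(0) = phi_1 gamma(1) + c_0
  gamma(1) = phi_1 gamma(0) + c_1
Substituting the second into the first: gamma(0) (1 - phi_1^2) = c_0 + phi_1 c_1, so
  gamma(0) = c_0 / (1 - phi_1^2) = 2 / (1 - (-0.375)^2) = 2 / 0.859375 = 2.327273.
  gamma(1) = phi_1 gamma(0) = (-0.375)(2.327273) = -0.872727.
Therefore gamma(1) = -0.8727 (to 4 decimal places).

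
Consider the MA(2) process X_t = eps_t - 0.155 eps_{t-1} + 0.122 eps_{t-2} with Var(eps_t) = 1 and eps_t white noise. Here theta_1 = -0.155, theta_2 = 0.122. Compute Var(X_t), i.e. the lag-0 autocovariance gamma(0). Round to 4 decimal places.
\gamma(0) = 1.0389

For an MA(q) process X_t = eps_t + sum_i theta_i eps_{t-i} with
Var(eps_t) = sigma^2, the variance is
  gamma(0) = sigma^2 * (1 + sum_i theta_i^2).
  sum_i theta_i^2 = (-0.155)^2 + (0.122)^2 = 0.024025 + 0.014884 = 0.038909.
  gamma(0) = 1 * (1 + 0.038909) = 1 * 1.038909 = 1.038909, which rounds to 1.0389.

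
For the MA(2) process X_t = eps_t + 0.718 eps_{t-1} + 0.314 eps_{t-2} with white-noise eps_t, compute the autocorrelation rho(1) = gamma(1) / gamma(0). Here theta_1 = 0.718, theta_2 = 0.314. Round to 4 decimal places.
\rho(1) = 0.5845

For an MA(q) process with theta_0 = 1, the autocovariance is
  gamma(k) = sigma^2 * sum_{i=0..q-k} theta_i * theta_{i+k},
and rho(k) = gamma(k) / gamma(0). Sigma^2 cancels.
  numerator   = (1)*(0.718) + (0.718)*(0.314) = 0.943452.
  denominator = (1)^2 + (0.718)^2 + (0.314)^2 = 1.61412.
  rho(1) = 0.943452 / 1.61412 = 0.5845.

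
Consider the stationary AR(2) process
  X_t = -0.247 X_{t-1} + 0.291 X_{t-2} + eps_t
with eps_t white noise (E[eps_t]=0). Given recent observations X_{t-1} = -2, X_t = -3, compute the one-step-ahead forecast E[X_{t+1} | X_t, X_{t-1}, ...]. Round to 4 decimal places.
E[X_{t+1} \mid \mathcal F_t] = 0.1590

For an AR(p) model X_t = c + sum_i phi_i X_{t-i} + eps_t, the
one-step-ahead conditional mean is
  E[X_{t+1} | X_t, ...] = c + sum_i phi_i X_{t+1-i}.
Substitute known values:
  E[X_{t+1} | ...] = (-0.247) * (-3) + (0.291) * (-2)
                   = 0.1590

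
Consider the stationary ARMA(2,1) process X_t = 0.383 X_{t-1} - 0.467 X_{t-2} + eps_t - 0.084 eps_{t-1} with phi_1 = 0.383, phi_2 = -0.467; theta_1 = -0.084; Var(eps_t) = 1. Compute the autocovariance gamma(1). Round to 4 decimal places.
\gamma(1) = 0.2879

Multiply the model equation by X_{t-k} and take expectations. With theta_0 = psi_0 = 1 and psi_j the MA(infinity) weights, this gives
  gamma(k) - sum_i phi_i gamma(k-i) = c_k,
  c_k = sigma^2 * sum_{j=k..q} theta_j psi_{j-k}   (c_k = 0 for k > q),
using gamma(-m) = gamma(m).
psi-weights needed (psi_j = theta_j + sum_i phi_i psi_{j-i}):
  psi_1 = theta_1 + phi_1 = -0.084 + (0.383) = 0.299
Right-hand sides:
  c_0 = sigma^2 (1 + theta_1 psi_1) = 1 * (1 + (-0.084)(0.299)) = 1 * 0.974884 = 0.974884
  c_1 = sigma^2 theta_1 = 1 * (-0.084) = -0.084
  c_2 = 0
Equations for k = 0, 1, 2 (AR order 2, c_2 = 0):
  (E0) gamma(0) = phi_1 gamma(1) + phi_2 gamma(2) + c_0
  (E1) gamma(1) = phi_1 gamma(0) + phi_2 gamma(1) + c_1
  (E2) gamma(2) = phi_1 gamma(1) + phi_2 gamma(0)
From (E1): gamma(1) = A gamma(0) + B with
  A = phi_1 / (1 - phi_2) = 0.383 / 1.467 = 0.261077,   B = c_1 / (1 - phi_2) = -0.084 / 1.467 = -0.05726.
Insert (E2) into (E0): gamma(0) (1 - phi_2^2) = phi_1 (1 + phi_2) gamma(1) + c_0.
  phi_1 (1 + phi_2) = (0.383)(0.533) = 0.204139,   1 - phi_2^2 = 0.781911.
Replace gamma(1) by A gamma(0) + B and collect gamma(0):
  gamma(0) [0.781911 - (0.204139)(0.261077)] = (0.204139)(-0.05726) + 0.974884
  gamma(0) * 0.728615 = 0.963195
  gamma(0) = 0.963195 / 0.728615 = 1.321953.
  gamma(1) = A gamma(0) + B = (0.261077)(1.321953) + (-0.05726) = 0.287872.
Therefore gamma(1) = 0.2879 (to 4 decimal places).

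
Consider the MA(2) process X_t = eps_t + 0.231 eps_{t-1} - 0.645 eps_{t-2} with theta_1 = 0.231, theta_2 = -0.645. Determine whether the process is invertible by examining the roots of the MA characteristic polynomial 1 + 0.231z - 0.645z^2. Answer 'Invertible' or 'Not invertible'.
\text{Invertible}

The MA(q) characteristic polynomial is P(z) = 1 + 0.231z - 0.645z^2.
Invertibility requires all roots to lie outside the unit circle, i.e. |z| > 1 for every root.
Set 1 + (0.231) z + (-0.645) z^2 = 0, i.e. a z^2 + b z + c = 0 with a = -0.645, b = 0.231, c = 1.
Discriminant D = b^2 - 4ac = (0.231)^2 - 4*(-0.645)*1 = 0.053361 - (-2.58) = 2.633361.
D >= 0, so the roots are real: z = (-b +/- sqrt(D)) / (2a) = (-0.231 +/- 1.622763) / (-1.29).
  z_1 = (-0.231 + 1.622763) / (-1.29) = -1.0789,   |z_1| = 1.0789.
  z_2 = (-0.231 - 1.622763) / (-1.29) = 1.437,   |z_2| = 1.437.
Moduli of all roots: 1.0789, 1.4370.
All moduli strictly greater than 1? Yes.
Verdict: Invertible.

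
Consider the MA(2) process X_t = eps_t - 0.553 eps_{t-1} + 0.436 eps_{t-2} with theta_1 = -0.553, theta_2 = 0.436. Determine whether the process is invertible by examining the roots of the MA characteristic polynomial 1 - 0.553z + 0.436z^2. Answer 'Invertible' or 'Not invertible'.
\text{Invertible}

The MA(q) characteristic polynomial is P(z) = 1 - 0.553z + 0.436z^2.
Invertibility requires all roots to lie outside the unit circle, i.e. |z| > 1 for every root.
Set 1 + (-0.553) z + (0.436) z^2 = 0, i.e. a z^2 + b z + c = 0 with a = 0.436, b = -0.553, c = 1.
Discriminant D = b^2 - 4ac = (-0.553)^2 - 4*(0.436)*1 = 0.305809 - (1.744) = -1.438191.
D < 0, so the roots are the complex-conjugate pair z = (-b +/- i sqrt(-D)) / (2a) = 0.6342 +/- 1.3753i.
For a conjugate pair |z|^2 = z * conj(z) = (product of roots) = c/a = 1/(0.436) = 2.293578, so |z| = sqrt(2.293578) = 1.5145 for both roots.
Moduli of all roots: 1.5145, 1.5145.
All moduli strictly greater than 1? Yes.
Verdict: Invertible.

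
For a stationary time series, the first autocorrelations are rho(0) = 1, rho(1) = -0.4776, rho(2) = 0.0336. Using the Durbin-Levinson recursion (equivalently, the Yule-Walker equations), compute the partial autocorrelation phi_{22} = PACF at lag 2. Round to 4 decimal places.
\phi_{22} = -0.2520

The PACF at lag k is phi_{kk}, the last component of the solution
to the Yule-Walker system G_k phi = r_k where
  (G_k)_{ij} = rho(|i - j|), (r_k)_i = rho(i), i,j = 1..k.
Equivalently, Durbin-Levinson gives phi_{kk} iteratively:
  phi_{11} = rho(1)
  phi_{kk} = [rho(k) - sum_{j=1..k-1} phi_{k-1,j} rho(k-j)]
            / [1 - sum_{j=1..k-1} phi_{k-1,j} rho(j)],
  phi_{k,j} = phi_{k-1,j} - phi_{kk} phi_{k-1,k-j},  j = 1..k-1.
Step k = 1:
  phi_11 = rho(1) = -0.4776.
Step k = 2:
  phi_22 = [rho(2) - phi_11 rho(1)] / [1 - phi_11 rho(1)] = [0.0336 - (-0.4776)(-0.4776)] / [1 - (-0.4776)(-0.4776)]
         = -0.19450176 / 0.77189824 = -0.252.
Therefore phi_{22} = -0.2520.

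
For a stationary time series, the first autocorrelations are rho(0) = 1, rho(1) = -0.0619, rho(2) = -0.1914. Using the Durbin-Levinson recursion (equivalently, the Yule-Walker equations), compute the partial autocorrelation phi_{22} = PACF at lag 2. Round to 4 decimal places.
\phi_{22} = -0.1960

The PACF at lag k is phi_{kk}, the last component of the solution
to the Yule-Walker system G_k phi = r_k where
  (G_k)_{ij} = rho(|i - j|), (r_k)_i = rho(i), i,j = 1..k.
Equivalently, Durbin-Levinson gives phi_{kk} iteratively:
  phi_{11} = rho(1)
  phi_{kk} = [rho(k) - sum_{j=1..k-1} phi_{k-1,j} rho(k-j)]
            / [1 - sum_{j=1..k-1} phi_{k-1,j} rho(j)],
  phi_{k,j} = phi_{k-1,j} - phi_{kk} phi_{k-1,k-j},  j = 1..k-1.
Step k = 1:
  phi_11 = rho(1) = -0.0619.
Step k = 2:
  phi_22 = [rho(2) - phi_11 rho(1)] / [1 - phi_11 rho(1)] = [-0.1914 - (-0.0619)(-0.0619)] / [1 - (-0.0619)(-0.0619)]
         = -0.19523161 / 0.99616839 = -0.196.
Therefore phi_{22} = -0.1960.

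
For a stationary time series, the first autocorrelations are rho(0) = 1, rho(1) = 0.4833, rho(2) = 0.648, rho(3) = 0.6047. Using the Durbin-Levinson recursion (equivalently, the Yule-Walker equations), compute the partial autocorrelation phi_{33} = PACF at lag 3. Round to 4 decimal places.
\phi_{33} = 0.3679

The PACF at lag k is phi_{kk}, the last component of the solution
to the Yule-Walker system G_k phi = r_k where
  (G_k)_{ij} = rho(|i - j|), (r_k)_i = rho(i), i,j = 1..k.
Equivalently, Durbin-Levinson gives phi_{kk} iteratively:
  phi_{11} = rho(1)
  phi_{kk} = [rho(k) - sum_{j=1..k-1} phi_{k-1,j} rho(k-j)]
            / [1 - sum_{j=1..k-1} phi_{k-1,j} rho(j)],
  phi_{k,j} = phi_{k-1,j} - phi_{kk} phi_{k-1,k-j},  j = 1..k-1.
Step k = 1:
  phi_11 = rho(1) = 0.4833.
Step k = 2:
  phi_22 = [rho(2) - phi_11 rho(1)] / [1 - phi_11 rho(1)] = [0.648 - (0.4833)(0.4833)] / [1 - (0.4833)(0.4833)]
         = 0.41442111 / 0.76642111 = 0.540722.
  Update: phi_21 = phi_11 - phi_22 phi_11 = 0.4833 - (0.540722)(0.4833) = 0.221969.
Step k = 3:
  phi_33 = [rho(3) - phi_21 rho(2) - phi_22 rho(1)] / [1 - phi_21 rho(1) - phi_22 rho(2)]
    numerator   = 0.6047 - (0.221969)(0.648) - (0.540722)(0.4833) = 0.19953303
    denominator = 1 - (0.221969)(0.4833) - (0.540722)(0.648) = 0.54233431
  phi_33 = 0.19953303 / 0.54233431 = 0.3679.
Therefore phi_{33} = 0.3679.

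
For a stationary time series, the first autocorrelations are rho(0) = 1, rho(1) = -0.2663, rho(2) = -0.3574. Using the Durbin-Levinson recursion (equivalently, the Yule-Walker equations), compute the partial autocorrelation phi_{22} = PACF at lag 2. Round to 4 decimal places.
\phi_{22} = -0.4610

The PACF at lag k is phi_{kk}, the last component of the solution
to the Yule-Walker system G_k phi = r_k where
  (G_k)_{ij} = rho(|i - j|), (r_k)_i = rho(i), i,j = 1..k.
Equivalently, Durbin-Levinson gives phi_{kk} iteratively:
  phi_{11} = rho(1)
  phi_{kk} = [rho(k) - sum_{j=1..k-1} phi_{k-1,j} rho(k-j)]
            / [1 - sum_{j=1..k-1} phi_{k-1,j} rho(j)],
  phi_{k,j} = phi_{k-1,j} - phi_{kk} phi_{k-1,k-j},  j = 1..k-1.
Step k = 1:
  phi_11 = rho(1) = -0.2663.
Step k = 2:
  phi_22 = [rho(2) - phi_11 rho(1)] / [1 - phi_11 rho(1)] = [-0.3574 - (-0.2663)(-0.2663)] / [1 - (-0.2663)(-0.2663)]
         = -0.42831569 / 0.92908431 = -0.461.
Therefore phi_{22} = -0.4610.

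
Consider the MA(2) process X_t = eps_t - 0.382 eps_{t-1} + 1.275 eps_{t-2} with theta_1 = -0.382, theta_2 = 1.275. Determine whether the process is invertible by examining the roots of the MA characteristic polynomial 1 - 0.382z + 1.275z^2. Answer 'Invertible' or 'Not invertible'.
\text{Not invertible}

The MA(q) characteristic polynomial is P(z) = 1 - 0.382z + 1.275z^2.
Invertibility requires all roots to lie outside the unit circle, i.e. |z| > 1 for every root.
Set 1 + (-0.382) z + (1.275) z^2 = 0, i.e. a z^2 + b z + c = 0 with a = 1.275, b = -0.382, c = 1.
Discriminant D = b^2 - 4ac = (-0.382)^2 - 4*(1.275)*1 = 0.145924 - (5.1) = -4.954076.
D < 0, so the roots are the complex-conjugate pair z = (-b +/- i sqrt(-D)) / (2a) = 0.1498 +/- 0.8729i.
For a conjugate pair |z|^2 = z * conj(z) = (product of roots) = c/a = 1/(1.275) = 0.784314, so |z| = sqrt(0.784314) = 0.8856 for both roots.
Moduli of all roots: 0.8856, 0.8856.
All moduli strictly greater than 1? No.
Verdict: Not invertible.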